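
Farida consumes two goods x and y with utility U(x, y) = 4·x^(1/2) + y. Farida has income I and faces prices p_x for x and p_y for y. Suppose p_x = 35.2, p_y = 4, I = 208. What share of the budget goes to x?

Thus x* = (2·p_y/p_x)² — independent of I — with the rest of income spent on y.
Plugging in: x* = (2·4/35.2)² = 0.0517, y* = 51.5455.
Expenditure on x: 35.2·0.0517 = 1.8182; share = 0.0087.

share on x = 0.0087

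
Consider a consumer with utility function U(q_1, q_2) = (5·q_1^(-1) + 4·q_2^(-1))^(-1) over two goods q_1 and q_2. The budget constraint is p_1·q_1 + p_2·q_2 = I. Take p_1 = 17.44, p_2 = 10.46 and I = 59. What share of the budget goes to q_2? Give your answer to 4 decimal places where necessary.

share on q_2 = 0.4092

MU_q_1 ∝ 5·q_1^(-2), MU_q_2 ∝ 4·q_2^(-2), so MRS = (5/4)·(q_2/q_1)^(2) = p_1/p_2.
Hence q_2/q_1 = ((4/5)·p_1/p_2)^(1/(2)), i.e. raised to the 0.5 power.
With the ratio pinned down, the budget gives q_1* = I/(p_1 + p_2·(q_2/q_1)) and q_2* = (q_2/q_1)·q_1*.
Numerically q_2/q_1 = 1.154921, so q_1* = 59/(17.44 + 10.46·1.154921) = 1.9986 and q_2* = 1.154921·1.9986 = 2.3082.
Expenditure on q_2: 10.46·2.3082 = 24.1442; share = 0.4092.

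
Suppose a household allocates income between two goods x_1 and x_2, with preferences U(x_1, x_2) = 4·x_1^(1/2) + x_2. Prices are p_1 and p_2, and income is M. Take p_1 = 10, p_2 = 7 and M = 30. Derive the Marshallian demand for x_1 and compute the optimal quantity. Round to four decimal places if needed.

x_1* = 1.96

Utility is quasi-linear in x_2; the FOC for x_1 is 2/√x_1 = p_1/p_2.
Thus x_1* = (2·p_2/p_1)² — independent of M — with the rest of income spent on x_2.
Plugging in: x_1* = (2·7/10)² = 1.96.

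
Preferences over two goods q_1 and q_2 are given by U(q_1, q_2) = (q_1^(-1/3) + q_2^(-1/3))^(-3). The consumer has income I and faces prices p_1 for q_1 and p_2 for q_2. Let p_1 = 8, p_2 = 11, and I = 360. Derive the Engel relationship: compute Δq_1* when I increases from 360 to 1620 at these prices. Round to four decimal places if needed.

Δq_1* = 75.6169

MRS = MU_q_1/MU_q_2 = (q_2/q_1)^(4/3). Set equal to p_1/p_2.
Hence q_2/q_1 = (p_1/p_2)^(1/(4/3)), i.e. raised to the 0.75 power.
Substitute q_2 = (q_2/q_1)·q_1 into the budget: q_1* = I/(p_1 + p_2·(q_2/q_1)).
Numerically q_2/q_1 = 0.787541, so q_1* = 360/(8 + 11·0.787541) = 21.6048.
At I' = 1620: q_1* = 97.2217. Change: 97.2217 − 21.6048 = 75.6169.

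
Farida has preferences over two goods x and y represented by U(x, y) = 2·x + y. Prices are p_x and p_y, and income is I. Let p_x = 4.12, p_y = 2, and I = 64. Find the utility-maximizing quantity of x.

Numerically: x* = 0, y* = 32.

x* = 0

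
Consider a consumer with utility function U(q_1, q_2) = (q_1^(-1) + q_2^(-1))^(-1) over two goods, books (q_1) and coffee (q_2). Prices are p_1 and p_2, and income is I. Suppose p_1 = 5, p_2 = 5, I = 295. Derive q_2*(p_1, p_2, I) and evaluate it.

From the CES first-order condition, (q_2/q_1)^(2) = p_1/p_2.
Hence q_2/q_1 = (p_1/p_2)^(1/(2)), i.e. raised to the 0.5 power.
With the ratio pinned down, the budget gives q_1* = I/(p_1 + p_2·(q_2/q_1)) and q_2* = (q_2/q_1)·q_1*.
Numerically q_2/q_1 = 1, so q_1* = 295/(5 + 5·1) = 29.5 and q_2* = 1·29.5 = 29.5.

q_2* = 29.5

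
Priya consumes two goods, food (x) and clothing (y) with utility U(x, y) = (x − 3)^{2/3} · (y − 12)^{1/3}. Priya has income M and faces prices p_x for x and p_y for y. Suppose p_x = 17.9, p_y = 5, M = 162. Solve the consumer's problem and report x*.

MRS = 2·(y−12)/(x−3). Tangency with p_x/p_y gives y−12 = (1/2)·(p_x/p_y)·(x−3).
Substituting into the budget: x* = 3 + 2/3·(M − 3·p_x − 12·p_y)/p_x, and y* = 12 + 1/3·(…)/p_y.
Discretionary income = 162 − 3·17.9 − 12·5 = 48.3; x* = 3 + 2/3·48.3/17.9 = 4.7989.

x* = 4.7989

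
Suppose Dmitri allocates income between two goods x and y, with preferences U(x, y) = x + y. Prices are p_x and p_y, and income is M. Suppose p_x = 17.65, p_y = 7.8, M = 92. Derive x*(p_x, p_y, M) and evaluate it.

x* = 0

Perfect substitutes: compare marginal utility per dollar. 1/p_x vs 1/p_y → 0.0567 vs 0.1282.
y gives more utility per dollar, so spend all income on y: y* = M/p_y, x* = 0.
Numerically: x* = 0, y* = 11.7949.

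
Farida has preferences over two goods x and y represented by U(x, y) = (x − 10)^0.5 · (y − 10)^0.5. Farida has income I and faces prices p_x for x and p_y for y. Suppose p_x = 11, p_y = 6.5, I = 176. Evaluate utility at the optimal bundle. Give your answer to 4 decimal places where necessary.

Discretionary income = 176 − 10·11 − 10·6.5 = 1; x* = 10 + 0.5·1/11 = 10.0455; y* = 10 + 0.5·1/6.5 = 10.0769.
Utility at the optimum: U(10.0455, 10.0769) = 0.0591.

V = 0.0591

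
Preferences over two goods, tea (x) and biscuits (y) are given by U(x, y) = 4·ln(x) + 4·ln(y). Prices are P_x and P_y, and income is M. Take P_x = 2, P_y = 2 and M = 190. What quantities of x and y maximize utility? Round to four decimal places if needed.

x* = 47.5, y* = 47.5

At P_x=2, P_y=2, M=190: x* = 0.5·190/2 = 47.5, y* = 47.5.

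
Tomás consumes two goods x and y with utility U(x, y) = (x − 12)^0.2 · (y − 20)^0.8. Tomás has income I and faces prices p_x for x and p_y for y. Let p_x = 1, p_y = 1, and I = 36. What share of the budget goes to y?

Substituting into the budget: x* = 12 + 0.2·(I − 12·p_x − 20·p_y)/p_x, and y* = 20 + 0.8·(…)/p_y.
Discretionary income = 36 − 12·1 − 20·1 = 4; x* = 12 + 0.2·4/1 = 12.8; y* = 20 + 0.8·4/1 = 23.2.
Expenditure on y: 1·23.2 = 23.2; share = 0.6444.

share on y = 0.6444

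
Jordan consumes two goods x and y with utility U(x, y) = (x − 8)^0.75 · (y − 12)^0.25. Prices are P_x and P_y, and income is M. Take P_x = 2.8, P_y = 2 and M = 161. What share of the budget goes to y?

MRS = 3·(y−12)/(x−8). Tangency with P_x/P_y gives y−12 = (1/3)·(P_x/P_y)·(x−8).
Substituting into the budget: x* = 8 + 0.75·(M − 8·P_x − 12·P_y)/P_x, and y* = 12 + 0.25·(…)/P_y.
Discretionary income = 161 − 8·2.8 − 12·2 = 114.6; x* = 8 + 0.75·114.6/2.8 = 38.6964; y* = 12 + 0.25·114.6/2 = 26.325.
Expenditure on y: 2·26.325 = 52.65; share = 0.327.

share on y = 0.327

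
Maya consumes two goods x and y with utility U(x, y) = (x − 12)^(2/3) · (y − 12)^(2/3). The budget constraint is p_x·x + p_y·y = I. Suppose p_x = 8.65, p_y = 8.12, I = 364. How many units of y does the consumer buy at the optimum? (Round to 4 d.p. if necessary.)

This is Cobb-Douglas in (x−12, y−12): tangency gives 2/3·p_y·(y−12) = 2/3·p_x·(x−12).
Substituting into the budget: x* = 12 + 0.5·(I − 12·p_x − 12·p_y)/p_x, and y* = 12 + 0.5·(…)/p_y.
Discretionary income = 364 − 12·8.65 − 12·8.12 = 162.76; y* = 12 + 0.5·162.76/8.12 = 22.0222.

y* = 22.0222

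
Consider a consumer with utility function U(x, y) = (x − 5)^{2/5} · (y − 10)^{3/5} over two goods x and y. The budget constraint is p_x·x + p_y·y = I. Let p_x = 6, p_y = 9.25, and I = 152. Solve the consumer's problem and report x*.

x* = 6.9667

Let x' = x−5, y' = y−10. MRS = (2/3)·y'/x' = p_x/p_y.
After buying the subsistence bundle (5, 10), a share 0.4 of the remaining income goes to x: x* = 5 + 0.4·(I − 5p_x − 10p_y)/p_x.
Discretionary income = 152 − 5·6 − 10·9.25 = 29.5; x* = 5 + 0.4·29.5/6 = 6.9667.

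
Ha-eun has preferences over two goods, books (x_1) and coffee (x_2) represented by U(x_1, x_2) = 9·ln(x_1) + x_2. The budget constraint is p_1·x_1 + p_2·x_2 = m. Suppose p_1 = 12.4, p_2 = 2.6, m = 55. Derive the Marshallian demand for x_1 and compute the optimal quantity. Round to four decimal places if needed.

x_1* = 1.8871

MU_x_1 = 9/x_1, MU_x_2 = 1. Tangency: 9/x_1 = p_1/p_2.
So x_1*(p_1,p_2) = 9·p_2/p_1, independent of income; and x_2* = (m − 9·p_2)/p_2.
At the given prices: x_1* = 9·2.6/12.4 = 1.8871.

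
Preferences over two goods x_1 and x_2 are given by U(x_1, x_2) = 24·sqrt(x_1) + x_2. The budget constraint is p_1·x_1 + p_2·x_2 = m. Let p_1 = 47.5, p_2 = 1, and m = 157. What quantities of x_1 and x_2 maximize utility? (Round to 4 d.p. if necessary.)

x_1* = 0.0638, x_2* = 153.9684

Utility is quasi-linear in x_2; the FOC for x_1 is 12/√x_1 = p_1/p_2.
Thus x_1* = (12·p_2/p_1)² — independent of m — with the rest of income spent on x_2.
Plugging in: x_1* = (12·1/47.5)² = 0.0638, x_2* = 153.9684.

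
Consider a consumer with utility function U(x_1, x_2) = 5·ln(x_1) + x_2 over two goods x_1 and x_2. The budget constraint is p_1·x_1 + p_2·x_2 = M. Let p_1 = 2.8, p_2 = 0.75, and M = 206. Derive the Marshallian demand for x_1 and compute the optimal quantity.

MU_x_1 = 5/x_1, MU_x_2 = 1. Tangency: 5/x_1 = p_1/p_2.
So x_1*(p_1,p_2) = 5·p_2/p_1, independent of income; and x_2* = (M − 5·p_2)/p_2.
At the given prices: x_1* = 5·0.75/2.8 = 1.3393.

x_1* = 1.3393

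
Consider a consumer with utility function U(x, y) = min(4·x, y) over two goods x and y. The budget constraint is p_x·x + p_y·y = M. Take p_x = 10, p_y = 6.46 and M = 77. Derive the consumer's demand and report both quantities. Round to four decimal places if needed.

Leontief preferences: the optimum is at the kink where x/1 = y/4, i.e. y = 4·x.
Budget: p_x·x + p_y·4·x = M, so (p_x + 4·p_y)·x = M.
Demand: x*(p_x,p_y,M) = M/(p_x + 4·p_y), y* = 4·M/(p_x + 4·p_y).
Here 10 + 4·6.46 = 35.84, giving x* = 2.1484 and y* = 8.5938.

x* = 2.1484, y* = 8.5938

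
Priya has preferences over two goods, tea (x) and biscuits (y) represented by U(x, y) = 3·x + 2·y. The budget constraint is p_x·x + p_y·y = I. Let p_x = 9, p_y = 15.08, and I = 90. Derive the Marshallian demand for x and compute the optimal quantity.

x* = 10

Linear utility — the consumer picks whichever good has higher MU/price: 3/9 = 0.3333 vs 2/15.08 = 0.1326.
x gives more utility per dollar, so spend all income on x: x* = I/p_x, y* = 0.
Numerically: x* = 10, y* = 0.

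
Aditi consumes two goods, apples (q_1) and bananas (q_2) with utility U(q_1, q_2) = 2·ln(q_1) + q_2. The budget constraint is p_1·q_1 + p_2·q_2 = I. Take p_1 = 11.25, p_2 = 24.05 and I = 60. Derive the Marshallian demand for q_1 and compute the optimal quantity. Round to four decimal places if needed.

q_1* = 4.2756

So q_1*(p_1,p_2) = 2·p_2/p_1, independent of income; and q_2* = (I − 2·p_2)/p_2.
At the given prices: q_1* = 2·24.05/11.25 = 4.2756.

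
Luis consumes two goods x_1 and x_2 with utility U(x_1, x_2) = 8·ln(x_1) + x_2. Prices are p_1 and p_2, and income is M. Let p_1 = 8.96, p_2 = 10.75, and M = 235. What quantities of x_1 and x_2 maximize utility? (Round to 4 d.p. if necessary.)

x_1* = 9.5982, x_2* = 13.8605

MU_x_1 = 8/x_1, MU_x_2 = 1. Tangency: 8/x_1 = p_1/p_2.
So x_1*(p_1,p_2) = 8·p_2/p_1, independent of income; and x_2* = (M − 8·p_2)/p_2.
At the given prices: x_1* = 8·10.75/8.96 = 9.5982, and x_2* = 13.8605.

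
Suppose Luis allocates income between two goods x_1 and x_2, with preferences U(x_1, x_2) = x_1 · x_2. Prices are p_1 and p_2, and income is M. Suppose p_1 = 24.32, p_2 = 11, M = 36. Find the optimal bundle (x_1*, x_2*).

x_1* = 0.7401, x_2* = 1.6364

Tangency: MRS = x_2/x_1 = p_1/p_2.
So p_2·x_2 = p_1·x_1; combined with the budget, a share 0.5 of income goes to x_1.
Demand: x_1*(p_1,p_2,M) = 0.5·M/p_1 and x_2* = 0.5·M/p_2.
At p_1=24.32, p_2=11, M=36: x_1* = 0.5·36/24.32 = 0.7401, x_2* = 1.6364.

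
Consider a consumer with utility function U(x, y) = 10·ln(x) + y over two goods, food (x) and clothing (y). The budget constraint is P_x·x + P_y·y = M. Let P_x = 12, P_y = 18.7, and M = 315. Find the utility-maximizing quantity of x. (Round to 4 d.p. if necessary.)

MU_x = 10/x, MU_y = 1. Tangency: 10/x = P_x/P_y.
So x*(P_x,P_y) = 10·P_y/P_x, independent of income; and y* = (M − 10·P_y)/P_y.
At the given prices: x* = 10·18.7/12 = 15.5833.

x* = 15.5833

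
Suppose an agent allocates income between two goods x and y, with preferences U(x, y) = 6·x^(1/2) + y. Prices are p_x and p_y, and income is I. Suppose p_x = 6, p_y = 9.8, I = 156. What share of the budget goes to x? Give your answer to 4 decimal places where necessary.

Thus x* = (3·p_y/p_x)² — independent of I — with the rest of income spent on y.
Plugging in: x* = (3·9.8/6)² = 24.01, y* = 1.2184.
Expenditure on x: 6·24.01 = 144.06; share = 0.9235.

share on x = 0.9235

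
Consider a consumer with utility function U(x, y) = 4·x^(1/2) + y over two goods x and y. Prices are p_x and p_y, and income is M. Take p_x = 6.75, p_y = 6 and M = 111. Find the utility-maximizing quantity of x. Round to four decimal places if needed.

x* = 3.1605

Utility is quasi-linear in y; the FOC for x is 2/√x = p_x/p_y.
Solve: √x = 2·p_y/p_x, so x*(p_x,p_y) = (2·p_y/p_x)², and y* = (M − p_x·x*)/p_y.
Plugging in: x* = (2·6/6.75)² = 3.1605.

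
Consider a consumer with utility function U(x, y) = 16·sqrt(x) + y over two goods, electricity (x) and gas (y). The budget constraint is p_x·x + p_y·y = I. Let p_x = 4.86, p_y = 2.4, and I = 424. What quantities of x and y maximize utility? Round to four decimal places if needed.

MU_x = 8/√x, MU_y = 1. Tangency: 8/√x = p_x/p_y.
Thus x* = (8·p_y/p_x)² — independent of I — with the rest of income spent on y.
Plugging in: x* = (8·2.4/4.86)² = 15.6074, y* = 145.0617.

x* = 15.6074, y* = 145.0617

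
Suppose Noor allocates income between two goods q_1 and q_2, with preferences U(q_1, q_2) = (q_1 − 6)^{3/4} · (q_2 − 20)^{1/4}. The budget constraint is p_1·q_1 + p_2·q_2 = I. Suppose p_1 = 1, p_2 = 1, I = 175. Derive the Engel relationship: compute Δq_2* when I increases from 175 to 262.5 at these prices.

Δq_2* = 21.875

MRS = 3·(q_2−20)/(q_1−6). Tangency with p_1/p_2 gives q_2−20 = (1/3)·(p_1/p_2)·(q_1−6).
Substituting into the budget: q_1* = 6 + 0.75·(I − 6·p_1 − 20·p_2)/p_1, and q_2* = 20 + 0.25·(…)/p_2.
Discretionary income = 175 − 6·1 − 20·1 = 149; q_2* = 20 + 0.25·149/1 = 57.25.
At I' = 262.5: q_2* = 79.125. Change: 79.125 − 57.25 = 21.875.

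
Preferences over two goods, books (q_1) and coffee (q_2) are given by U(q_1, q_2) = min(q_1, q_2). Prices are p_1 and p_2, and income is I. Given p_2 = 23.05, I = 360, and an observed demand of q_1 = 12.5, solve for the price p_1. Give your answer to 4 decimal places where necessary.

p_1 = 5.75

With perfect complements, no substitution: consume in ratio q_1:q_2 = 1:1.
Budget: p_1·q_1 + p_2·q_1 = I, so (p_1 + p_2)·q_1 = I.
Demand: q_1*(p_1,p_2,I) = I/(p_1 + p_2), q_2* = I/(p_1 + p_2).
Set q_1* = 12.5 in the demand function and solve for p_1: p_1 = 5.75.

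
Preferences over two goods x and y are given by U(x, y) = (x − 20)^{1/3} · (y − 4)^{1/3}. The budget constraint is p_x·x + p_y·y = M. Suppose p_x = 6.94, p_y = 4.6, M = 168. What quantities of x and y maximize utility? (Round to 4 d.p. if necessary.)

x* = 20.7781, y* = 5.1739

Discretionary income = 168 − 20·6.94 − 4·4.6 = 10.8; x* = 20 + 0.5·10.8/6.94 = 20.7781; y* = 4 + 0.5·10.8/4.6 = 5.1739.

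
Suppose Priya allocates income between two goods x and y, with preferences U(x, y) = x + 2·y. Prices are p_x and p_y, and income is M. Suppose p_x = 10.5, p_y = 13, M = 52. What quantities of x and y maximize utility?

x* = 0, y* = 4

Linear utility — the consumer picks whichever good has higher MU/price: 1/10.5 = 0.0952 vs 2/13 = 0.1538.
y gives more utility per dollar, so spend all income on y: y* = M/p_y, x* = 0.
Numerically: x* = 0, y* = 4.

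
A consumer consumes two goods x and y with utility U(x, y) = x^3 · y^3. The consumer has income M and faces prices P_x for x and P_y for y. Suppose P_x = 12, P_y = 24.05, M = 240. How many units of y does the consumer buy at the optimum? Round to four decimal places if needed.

MU_x/MU_y = (3·y)/(3·x); tangency sets this equal to P_x/P_y.
So 3·P_y·y = 3·P_x·x; combined with the budget, a share 0.5 of income goes to x.
Demand: x*(P_x,P_y,M) = 0.5·M/P_x and y* = 0.5·M/P_y.
At P_x=12, P_y=24.05, M=240: y* = 0.5·240/24.05 = 4.9896.

y* = 4.9896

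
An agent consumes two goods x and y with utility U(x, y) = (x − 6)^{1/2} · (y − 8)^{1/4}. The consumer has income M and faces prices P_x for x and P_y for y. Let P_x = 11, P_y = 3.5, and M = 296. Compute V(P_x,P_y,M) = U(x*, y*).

V = 7.3278

MRS = 2·(y−8)/(x−6). Tangency with P_x/P_y gives y−8 = (1/2)·(P_x/P_y)·(x−6).
Substituting into the budget: x* = 6 + 2/3·(M − 6·P_x − 8·P_y)/P_x, and y* = 8 + 1/3·(…)/P_y.
Discretionary income = 296 − 6·11 − 8·3.5 = 202; x* = 6 + 2/3·202/11 = 18.2424; y* = 8 + 1/3·202/3.5 = 27.2381.
Utility at the optimum: U(18.2424, 27.2381) = 7.3278.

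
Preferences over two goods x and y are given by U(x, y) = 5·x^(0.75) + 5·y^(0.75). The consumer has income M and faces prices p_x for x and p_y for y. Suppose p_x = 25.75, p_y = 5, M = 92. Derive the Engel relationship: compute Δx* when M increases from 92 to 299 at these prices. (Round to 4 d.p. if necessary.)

MU_x ∝ 5·x^(-0.25), MU_y ∝ 5·y^(-0.25), so MRS = (y/x)^(0.25) = p_x/p_y.
Hence y/x = (p_x/p_y)^(1/(0.25)), i.e. raised to the 4 power.
Substitute y = (y/x)·x into the budget: x* = M/(p_x + p_y·(y/x)).
Numerically y/x = 703.443006, so x* = 92/(25.75 + 5·703.443006) = 0.026.
At M' = 299: x* = 0.0844. Change: 0.0844 − 0.026 = 0.0584.

Δx* = 0.0584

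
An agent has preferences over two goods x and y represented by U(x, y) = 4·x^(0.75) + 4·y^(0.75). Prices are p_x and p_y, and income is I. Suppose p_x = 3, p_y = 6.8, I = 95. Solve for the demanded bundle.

MU_x ∝ 4·x^(-0.25), MU_y ∝ 4·y^(-0.25), so MRS = (y/x)^(0.25) = p_x/p_y.
Solve for the ratio: y/x = [p_x/p_y]^(4).
Substitute y = (y/x)·x into the budget: x* = I/(p_x + p_y·(y/x)).
Numerically y/x = 0.037883, so x* = 95/(3 + 6.8·0.037883) = 29.1625 and y* = 0.037883·29.1625 = 1.1048.

x* = 29.1625, y* = 1.1048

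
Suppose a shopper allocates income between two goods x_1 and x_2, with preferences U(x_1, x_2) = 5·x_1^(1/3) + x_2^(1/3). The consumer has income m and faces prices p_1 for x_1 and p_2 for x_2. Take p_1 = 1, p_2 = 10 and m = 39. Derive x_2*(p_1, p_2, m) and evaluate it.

MU_x_1 ∝ 5·x_1^(-2/3), MU_x_2 ∝ x_2^(-2/3), so MRS = 5·(x_2/x_1)^(2/3) = p_1/p_2.
Solve for the ratio: x_2/x_1 = [(1/5)·p_1/p_2]^(1.5).
With the ratio pinned down, the budget gives x_1* = m/(p_1 + p_2·(x_2/x_1)) and x_2* = (x_2/x_1)·x_1*.
Numerically x_2/x_1 = 0.002828, so x_1* = 39/(1 + 10·0.002828) = 37.9273 and x_2* = 0.002828·37.9273 = 0.1073.

x_2* = 0.1073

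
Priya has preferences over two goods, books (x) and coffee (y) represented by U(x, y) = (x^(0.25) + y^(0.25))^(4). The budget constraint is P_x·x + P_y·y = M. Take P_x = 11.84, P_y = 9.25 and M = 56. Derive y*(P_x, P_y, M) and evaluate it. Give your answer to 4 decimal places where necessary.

y* = 3.1515

MRS = MU_x/MU_y = (y/x)^(0.75). Set equal to P_x/P_y.
Hence y/x = (P_x/P_y)^(1/(0.75)), i.e. raised to the 4/3 power.
With the ratio pinned down, the budget gives x* = M/(P_x + P_y·(y/x)) and y* = (y/x)·x*.
Numerically y/x = 1.389782, so x* = 56/(11.84 + 9.25·1.389782) = 2.2676 and y* = 1.389782·2.2676 = 3.1515.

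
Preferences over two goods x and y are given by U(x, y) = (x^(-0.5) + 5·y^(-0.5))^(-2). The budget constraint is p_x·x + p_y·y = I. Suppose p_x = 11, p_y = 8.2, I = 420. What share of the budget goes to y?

From the CES first-order condition, (1/5)·(y/x)^(1.5) = p_x/p_y.
Hence y/x = (5·p_x/p_y)^(1/(1.5)), i.e. raised to the 2/3 power.
With the ratio pinned down, the budget gives x* = I/(p_x + p_y·(y/x)) and y* = (y/x)·x*.
Numerically y/x = 3.55658, so x* = 420/(11 + 8.2·3.55658) = 10.4571 and y* = 3.55658·10.4571 = 37.1916.
Expenditure on y: 8.2·37.1916 = 304.9715; share = 0.7261.

share on y = 0.7261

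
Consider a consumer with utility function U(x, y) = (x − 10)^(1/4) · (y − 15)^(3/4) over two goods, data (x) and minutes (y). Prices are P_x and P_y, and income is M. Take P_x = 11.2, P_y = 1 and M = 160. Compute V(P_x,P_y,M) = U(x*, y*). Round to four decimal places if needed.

V = 10.2799

MRS = (1/3)·(y−15)/(x−10). Tangency with P_x/P_y gives y−15 = 3·(P_x/P_y)·(x−10).
After buying the subsistence bundle (10, 15), a share 0.25 of the remaining income goes to x: x* = 10 + 0.25·(M − 10P_x − 15P_y)/P_x.
Discretionary income = 160 − 10·11.2 − 15·1 = 33; x* = 10 + 0.25·33/11.2 = 10.7366; y* = 15 + 0.75·33/1 = 39.75.
Utility at the optimum: U(10.7366, 39.75) = 10.2799.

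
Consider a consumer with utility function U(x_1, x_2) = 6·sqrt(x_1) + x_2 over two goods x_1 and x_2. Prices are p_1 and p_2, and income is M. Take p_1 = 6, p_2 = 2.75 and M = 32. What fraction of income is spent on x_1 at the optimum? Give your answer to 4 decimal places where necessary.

share on x_1 = 0.3545

Utility is quasi-linear in x_2; the FOC for x_1 is 3/√x_1 = p_1/p_2.
Solve: √x_1 = 3·p_2/p_1, so x_1*(p_1,p_2) = (3·p_2/p_1)², and x_2* = (M − p_1·x_1*)/p_2.
Plugging in: x_1* = (3·2.75/6)² = 1.8906, x_2* = 7.5114.
Expenditure on x_1: 6·1.8906 = 11.3438; share = 0.3545.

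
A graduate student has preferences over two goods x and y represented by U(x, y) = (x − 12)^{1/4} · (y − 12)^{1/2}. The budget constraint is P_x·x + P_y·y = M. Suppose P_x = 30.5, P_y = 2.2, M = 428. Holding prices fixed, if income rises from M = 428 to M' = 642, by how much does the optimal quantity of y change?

Let x' = x−12, y' = y−12. MRS = (1/2)·y'/x' = P_x/P_y.
Substituting into the budget: x* = 12 + 1/3·(M − 12·P_x − 12·P_y)/P_x, and y* = 12 + 2/3·(…)/P_y.
Discretionary income = 428 − 12·30.5 − 12·2.2 = 35.6; y* = 12 + 2/3·35.6/2.2 = 22.7879.
At M' = 642: y* = 87.6364. Change: 87.6364 − 22.7879 = 64.8485.

Δy* = 64.8485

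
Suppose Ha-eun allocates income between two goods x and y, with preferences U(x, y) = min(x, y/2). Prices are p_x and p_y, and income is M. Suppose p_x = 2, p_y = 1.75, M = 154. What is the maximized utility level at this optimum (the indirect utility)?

V = 28

With perfect complements, no substitution: consume in ratio x:y = 1:2.
Budget: p_x·x + p_y·2·x = M, so (p_x + 2·p_y)·x = M.
Demand: x*(p_x,p_y,M) = M/(p_x + 2·p_y), y* = 2·M/(p_x + 2·p_y).
Here 2 + 2·1.75 = 5.5, giving x* = 28 and y* = 56.
Utility at the optimum: U(28, 56) = 28.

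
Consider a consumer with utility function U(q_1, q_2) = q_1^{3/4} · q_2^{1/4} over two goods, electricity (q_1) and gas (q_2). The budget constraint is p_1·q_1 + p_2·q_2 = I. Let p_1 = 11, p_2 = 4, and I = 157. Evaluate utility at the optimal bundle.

The MRS is 3·q_2/q_1. Set MRS = p_1/p_2.
So 0.75·p_2·q_2 = 0.25·p_1·q_1; combined with the budget, a share 0.75 of income goes to q_1.
Demand: q_1*(p_1,p_2,I) = 0.75·I/p_1 and q_2* = 0.25·I/p_2.
At p_1=11, p_2=4, I=157: q_1* = 0.75·157/11 = 10.7045, q_2* = 9.8125.
Utility at the optimum: U(10.7045, 9.8125) = 10.4742.

V = 10.4742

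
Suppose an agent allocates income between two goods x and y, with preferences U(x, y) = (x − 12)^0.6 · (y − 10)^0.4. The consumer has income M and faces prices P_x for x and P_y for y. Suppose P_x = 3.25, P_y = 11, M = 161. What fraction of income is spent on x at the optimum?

share on x = 0.287

Discretionary income = 161 − 12·3.25 − 10·11 = 12; x* = 12 + 0.6·12/3.25 = 14.2154; y* = 10 + 0.4·12/11 = 10.4364.
Expenditure on x: 3.25·14.2154 = 46.2; share = 0.287.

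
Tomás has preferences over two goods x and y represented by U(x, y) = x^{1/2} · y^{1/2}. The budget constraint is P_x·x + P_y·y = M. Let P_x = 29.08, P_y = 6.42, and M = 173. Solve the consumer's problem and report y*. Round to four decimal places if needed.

Tangency: MRS = y/x = P_x/P_y.
So 0.5·P_y·y = 0.5·P_x·x; combined with the budget, a share 0.5 of income goes to x.
Demand: x*(P_x,P_y,M) = 0.5·M/P_x and y* = 0.5·M/P_y.
At P_x=29.08, P_y=6.42, M=173: y* = 0.5·173/6.42 = 13.4735.

y* = 13.4735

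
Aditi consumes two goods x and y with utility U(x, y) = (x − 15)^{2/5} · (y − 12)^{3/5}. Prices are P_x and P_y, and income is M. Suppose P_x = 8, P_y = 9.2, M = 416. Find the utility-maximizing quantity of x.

x* = 24.28

This is Cobb-Douglas in (x−15, y−12): tangency gives 0.4·P_y·(y−12) = 0.6·P_x·(x−15).
Substituting into the budget: x* = 15 + 0.4·(M − 15·P_x − 12·P_y)/P_x, and y* = 12 + 0.6·(…)/P_y.
Discretionary income = 416 − 15·8 − 12·9.2 = 185.6; x* = 15 + 0.4·185.6/8 = 24.28.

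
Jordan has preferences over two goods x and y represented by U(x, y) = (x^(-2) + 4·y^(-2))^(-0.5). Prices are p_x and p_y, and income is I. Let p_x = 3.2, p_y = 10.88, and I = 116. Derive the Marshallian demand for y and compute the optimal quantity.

y* = 8.3386

From the CES first-order condition, (1/4)·(y/x)^(3) = p_x/p_y.
Hence y/x = (4·p_x/p_y)^(1/(3)), i.e. raised to the 1/3 power.
With the ratio pinned down, the budget gives x* = I/(p_x + p_y·(y/x)) and y* = (y/x)·x*.
Numerically y/x = 1.055667, so x* = 116/(3.2 + 10.88·1.055667) = 7.8989 and y* = 1.055667·7.8989 = 8.3386.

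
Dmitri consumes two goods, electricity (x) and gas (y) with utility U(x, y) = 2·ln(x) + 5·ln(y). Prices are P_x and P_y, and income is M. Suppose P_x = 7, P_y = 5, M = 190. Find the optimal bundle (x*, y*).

Demand: x*(P_x,P_y,M) = 2/7·M/P_x and y* = 5/7·M/P_y.
At P_x=7, P_y=5, M=190: x* = 2/7·190/7 = 7.7551, y* = 27.1429.

x* = 7.7551, y* = 27.1429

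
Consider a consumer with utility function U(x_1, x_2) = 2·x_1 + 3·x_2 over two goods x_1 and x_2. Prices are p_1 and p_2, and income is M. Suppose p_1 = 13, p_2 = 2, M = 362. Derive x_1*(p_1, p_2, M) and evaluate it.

x_2 gives more utility per dollar, so spend all income on x_2: x_2* = M/p_2, x_1* = 0.
Numerically: x_1* = 0, x_2* = 181.

x_1* = 0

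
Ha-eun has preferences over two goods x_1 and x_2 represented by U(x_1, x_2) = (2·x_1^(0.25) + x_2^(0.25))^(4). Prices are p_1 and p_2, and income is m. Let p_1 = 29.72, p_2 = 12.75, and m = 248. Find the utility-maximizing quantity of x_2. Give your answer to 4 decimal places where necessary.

MU_x_1 ∝ 2·x_1^(-0.75), MU_x_2 ∝ x_2^(-0.75), so MRS = 2·(x_2/x_1)^(0.75) = p_1/p_2.
Hence x_2/x_1 = ((1/2)·p_1/p_2)^(1/(0.75)), i.e. raised to the 4/3 power.
With the ratio pinned down, the budget gives x_1* = m/(p_1 + p_2·(x_2/x_1)) and x_2* = (x_2/x_1)·x_1*.
Numerically x_2/x_1 = 1.22653, so x_1* = 248/(29.72 + 12.75·1.22653) = 5.4676 and x_2* = 1.22653·5.4676 = 6.7062.

x_2* = 6.7062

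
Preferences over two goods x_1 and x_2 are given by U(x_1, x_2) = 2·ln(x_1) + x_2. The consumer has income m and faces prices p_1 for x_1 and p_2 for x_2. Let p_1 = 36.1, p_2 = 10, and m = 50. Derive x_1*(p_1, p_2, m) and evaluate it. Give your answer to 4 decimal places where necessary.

Set MRS = p_1/p_2: (2/x_1)/1 = p_1/p_2.
So x_1*(p_1,p_2) = 2·p_2/p_1, independent of income; and x_2* = (m − 2·p_2)/p_2.
At the given prices: x_1* = 2·10/36.1 = 0.554.

x_1* = 0.554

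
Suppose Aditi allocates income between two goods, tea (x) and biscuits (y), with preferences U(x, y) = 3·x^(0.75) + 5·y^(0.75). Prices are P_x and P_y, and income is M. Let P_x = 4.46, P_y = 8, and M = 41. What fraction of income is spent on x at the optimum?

share on x = 0.4279

MU_x ∝ 3·x^(-0.25), MU_y ∝ 5·y^(-0.25), so MRS = (3/5)·(y/x)^(0.25) = P_x/P_y.
Hence y/x = ((5/3)·P_x/P_y)^(1/(0.25)), i.e. raised to the 4 power.
Substitute y = (y/x)·x into the budget: x* = M/(P_x + P_y·(y/x)).
Numerically y/x = 0.745374, so x* = 41/(4.46 + 8·0.745374) = 3.9336 and y* = 0.745374·3.9336 = 2.932.
Expenditure on x: 4.46·3.9336 = 17.5439; share = 0.4279.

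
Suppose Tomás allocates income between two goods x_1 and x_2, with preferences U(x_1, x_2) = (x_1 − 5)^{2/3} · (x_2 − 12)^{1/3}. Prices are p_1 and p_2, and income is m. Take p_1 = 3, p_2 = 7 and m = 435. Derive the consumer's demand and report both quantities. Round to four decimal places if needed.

MRS = 2·(x_2−12)/(x_1−5). Tangency with p_1/p_2 gives x_2−12 = (1/2)·(p_1/p_2)·(x_1−5).
After buying the subsistence bundle (5, 12), a share 2/3 of the remaining income goes to x_1: x_1* = 5 + 2/3·(m − 5p_1 − 12p_2)/p_1.
Discretionary income = 435 − 5·3 − 12·7 = 336; x_1* = 5 + 2/3·336/3 = 79.6667; x_2* = 12 + 1/3·336/7 = 28.

x_1* = 79.6667, x_2* = 28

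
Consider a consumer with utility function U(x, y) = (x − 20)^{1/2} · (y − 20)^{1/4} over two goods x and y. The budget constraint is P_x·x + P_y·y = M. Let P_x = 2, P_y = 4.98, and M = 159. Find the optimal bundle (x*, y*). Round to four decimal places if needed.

x* = 26.4667, y* = 21.2985

Let x' = x−20, y' = y−20. MRS = 2·y'/x' = P_x/P_y.
Substituting into the budget: x* = 20 + 2/3·(M − 20·P_x − 20·P_y)/P_x, and y* = 20 + 1/3·(…)/P_y.
Discretionary income = 159 − 20·2 − 20·4.98 = 19.4; x* = 20 + 2/3·19.4/2 = 26.4667; y* = 20 + 1/3·19.4/4.98 = 21.2985.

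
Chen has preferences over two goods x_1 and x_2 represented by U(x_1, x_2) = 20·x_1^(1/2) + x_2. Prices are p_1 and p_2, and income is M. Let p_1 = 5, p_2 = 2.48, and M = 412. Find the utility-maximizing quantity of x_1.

x_1* = 24.6016

Solve: √x_1 = 10·p_2/p_1, so x_1*(p_1,p_2) = (10·p_2/p_1)², and x_2* = (M − p_1·x_1*)/p_2.
Plugging in: x_1* = (10·2.48/5)² = 24.6016.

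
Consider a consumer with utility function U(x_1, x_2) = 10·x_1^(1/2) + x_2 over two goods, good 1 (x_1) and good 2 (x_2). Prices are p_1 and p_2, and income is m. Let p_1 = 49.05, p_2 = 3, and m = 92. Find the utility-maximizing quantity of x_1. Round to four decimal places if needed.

Set MRS = p_1/p_2: 5·x_1^(−1/2) = p_1/p_2.
Thus x_1* = (5·p_2/p_1)² — independent of m — with the rest of income spent on x_2.
Plugging in: x_1* = (5·3/49.05)² = 0.0935.

x_1* = 0.0935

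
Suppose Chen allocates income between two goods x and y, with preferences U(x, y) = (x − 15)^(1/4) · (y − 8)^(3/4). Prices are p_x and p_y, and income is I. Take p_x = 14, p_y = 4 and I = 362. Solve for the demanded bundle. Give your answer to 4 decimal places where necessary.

x* = 17.1429, y* = 30.5

Substituting into the budget: x* = 15 + 0.25·(I − 15·p_x − 8·p_y)/p_x, and y* = 8 + 0.75·(…)/p_y.
Discretionary income = 362 − 15·14 − 8·4 = 120; x* = 15 + 0.25·120/14 = 17.1429; y* = 8 + 0.75·120/4 = 30.5.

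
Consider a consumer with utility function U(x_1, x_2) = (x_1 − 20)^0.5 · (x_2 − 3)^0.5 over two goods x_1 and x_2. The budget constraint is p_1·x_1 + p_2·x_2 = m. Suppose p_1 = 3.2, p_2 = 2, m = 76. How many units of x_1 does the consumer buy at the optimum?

x_1* = 20.9375

Discretionary income = 76 − 20·3.2 − 3·2 = 6; x_1* = 20 + 0.5·6/3.2 = 20.9375.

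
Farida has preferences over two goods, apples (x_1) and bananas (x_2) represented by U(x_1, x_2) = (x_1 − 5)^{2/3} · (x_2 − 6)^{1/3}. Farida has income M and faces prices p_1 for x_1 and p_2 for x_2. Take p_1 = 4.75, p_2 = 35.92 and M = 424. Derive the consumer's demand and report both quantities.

This is Cobb-Douglas in (x_1−5, x_2−6): tangency gives 2/3·p_2·(x_2−6) = 1/3·p_1·(x_1−5).
After buying the subsistence bundle (5, 6), a share 2/3 of the remaining income goes to x_1: x_1* = 5 + 2/3·(M − 5p_1 − 6p_2)/p_1.
Discretionary income = 424 − 5·4.75 − 6·35.92 = 184.73; x_1* = 5 + 2/3·184.73/4.75 = 30.927; x_2* = 6 + 1/3·184.73/35.92 = 7.7143.

x_1* = 30.927, x_2* = 7.7143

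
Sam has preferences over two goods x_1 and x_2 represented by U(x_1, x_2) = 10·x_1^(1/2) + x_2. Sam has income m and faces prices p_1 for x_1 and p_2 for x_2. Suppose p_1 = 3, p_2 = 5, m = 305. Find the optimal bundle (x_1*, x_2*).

Set MRS = p_1/p_2: 5·x_1^(−1/2) = p_1/p_2.
Thus x_1* = (5·p_2/p_1)² — independent of m — with the rest of income spent on x_2.
Plugging in: x_1* = (5·5/3)² = 69.4444, x_2* = 19.3333.

x_1* = 69.4444, x_2* = 19.3333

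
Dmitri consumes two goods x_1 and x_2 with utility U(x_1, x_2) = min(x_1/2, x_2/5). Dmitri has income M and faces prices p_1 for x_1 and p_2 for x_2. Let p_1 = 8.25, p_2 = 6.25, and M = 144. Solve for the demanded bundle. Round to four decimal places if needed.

x_1* = 6.0314, x_2* = 15.0785

With perfect complements, no substitution: consume in ratio x_1:x_2 = 2:5.
Budget: p_1·x_1 + p_2·(5/2)·x_1 = M, so (2·p_1 + 5·p_2)·x_1 = 2·M.
Demand: x_1*(p_1,p_2,M) = 2·M/(2·p_1 + 5·p_2), x_2* = 5·M/(2·p_1 + 5·p_2).
Here 2·8.25 + 5·6.25 = 47.75, giving x_1* = 6.0314 and x_2* = 15.0785.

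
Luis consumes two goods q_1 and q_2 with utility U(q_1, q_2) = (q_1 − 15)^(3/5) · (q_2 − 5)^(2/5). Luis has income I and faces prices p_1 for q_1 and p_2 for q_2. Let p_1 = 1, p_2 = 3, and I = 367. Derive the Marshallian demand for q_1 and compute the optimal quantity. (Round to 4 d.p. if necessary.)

q_1* = 217.2

Let q_1' = q_1−15, q_2' = q_2−5. MRS = (3/2)·q_2'/q_1' = p_1/p_2.
After buying the subsistence bundle (15, 5), a share 0.6 of the remaining income goes to q_1: q_1* = 15 + 0.6·(I − 15p_1 − 5p_2)/p_1.
Discretionary income = 367 − 15·1 − 5·3 = 337; q_1* = 15 + 0.6·337/1 = 217.2.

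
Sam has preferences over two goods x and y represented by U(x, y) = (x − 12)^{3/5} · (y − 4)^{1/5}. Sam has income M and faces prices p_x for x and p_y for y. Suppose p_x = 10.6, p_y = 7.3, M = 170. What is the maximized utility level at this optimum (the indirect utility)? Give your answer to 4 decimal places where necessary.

V = 0.8387

This is Cobb-Douglas in (x−12, y−4): tangency gives 0.6·p_y·(y−4) = 0.2·p_x·(x−12).
Substituting into the budget: x* = 12 + 0.75·(M − 12·p_x − 4·p_y)/p_x, and y* = 4 + 0.25·(…)/p_y.
Discretionary income = 170 − 12·10.6 − 4·7.3 = 13.6; x* = 12 + 0.75·13.6/10.6 = 12.9623; y* = 4 + 0.25·13.6/7.3 = 4.4658.
Utility at the optimum: U(12.9623, 4.4658) = 0.8387.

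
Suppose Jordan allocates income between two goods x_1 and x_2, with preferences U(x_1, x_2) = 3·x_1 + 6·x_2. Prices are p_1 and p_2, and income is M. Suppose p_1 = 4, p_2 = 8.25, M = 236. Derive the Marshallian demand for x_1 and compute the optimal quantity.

x_1* = 59

x_1 gives more utility per dollar, so spend all income on x_1: x_1* = M/p_1, x_2* = 0.
Numerically: x_1* = 59, x_2* = 0.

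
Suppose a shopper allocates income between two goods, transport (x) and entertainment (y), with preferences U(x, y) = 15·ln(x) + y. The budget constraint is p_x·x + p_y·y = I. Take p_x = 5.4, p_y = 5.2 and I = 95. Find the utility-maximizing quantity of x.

x* = 14.4444

MU_x = 15/x, MU_y = 1. Tangency: 15/x = p_x/p_y.
So x*(p_x,p_y) = 15·p_y/p_x, independent of income; and y* = (I − 15·p_y)/p_y.
At the given prices: x* = 15·5.2/5.4 = 14.4444.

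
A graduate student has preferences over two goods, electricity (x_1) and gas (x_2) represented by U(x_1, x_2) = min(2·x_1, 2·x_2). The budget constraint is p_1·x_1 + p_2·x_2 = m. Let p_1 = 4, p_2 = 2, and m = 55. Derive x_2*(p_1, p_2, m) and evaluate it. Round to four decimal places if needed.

x_2* = 9.1667

Leontief preferences: the optimum is at the kink where x_1/2 = x_2/2, i.e. x_2 = x_1.
Budget: p_1·x_1 + p_2·x_1 = m, so (2·p_1 + 2·p_2)·x_1 = 2·m.
Demand: x_1*(p_1,p_2,m) = 2·m/(2·p_1 + 2·p_2), x_2* = 2·m/(2·p_1 + 2·p_2).
Here 2·4 + 2·2 = 12, giving x_2* = 9.1667.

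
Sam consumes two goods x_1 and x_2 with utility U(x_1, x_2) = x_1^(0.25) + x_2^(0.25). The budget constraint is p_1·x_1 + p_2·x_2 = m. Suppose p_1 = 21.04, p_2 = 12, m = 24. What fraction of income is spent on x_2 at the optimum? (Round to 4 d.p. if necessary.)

From the CES first-order condition, (x_2/x_1)^(0.75) = p_1/p_2.
Hence x_2/x_1 = (p_1/p_2)^(1/(0.75)), i.e. raised to the 4/3 power.
With the ratio pinned down, the budget gives x_1* = m/(p_1 + p_2·(x_2/x_1)) and x_2* = (x_2/x_1)·x_1*.
Numerically x_2/x_1 = 2.114232, so x_1* = 24/(21.04 + 12·2.114232) = 0.5171 and x_2* = 2.114232·0.5171 = 1.0933.
Expenditure on x_2: 12·1.0933 = 13.1198; share = 0.5467.

share on x_2 = 0.5467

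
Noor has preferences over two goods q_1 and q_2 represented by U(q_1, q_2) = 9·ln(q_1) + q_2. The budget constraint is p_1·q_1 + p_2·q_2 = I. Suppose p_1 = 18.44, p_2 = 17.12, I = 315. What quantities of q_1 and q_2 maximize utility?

At the given prices: q_1* = 9·17.12/18.44 = 8.3557, and q_2* = 9.3995.

q_1* = 8.3557, q_2* = 9.3995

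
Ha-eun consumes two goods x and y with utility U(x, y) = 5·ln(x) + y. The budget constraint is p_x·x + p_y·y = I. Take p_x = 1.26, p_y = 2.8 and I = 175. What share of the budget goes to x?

share on x = 0.08

So x*(p_x,p_y) = 5·p_y/p_x, independent of income; and y* = (I − 5·p_y)/p_y.
At the given prices: x* = 5·2.8/1.26 = 11.1111, and y* = 57.5.
Expenditure on x: 1.26·11.1111 = 14; share = 0.08.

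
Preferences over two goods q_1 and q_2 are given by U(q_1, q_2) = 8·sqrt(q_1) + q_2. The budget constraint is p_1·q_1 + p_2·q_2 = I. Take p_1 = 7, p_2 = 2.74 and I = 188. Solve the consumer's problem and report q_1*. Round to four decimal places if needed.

Utility is quasi-linear in q_2; the FOC for q_1 is 4/√q_1 = p_1/p_2.
Thus q_1* = (4·p_2/p_1)² — independent of I — with the rest of income spent on q_2.
Plugging in: q_1* = (4·2.74/7)² = 2.4515.

q_1* = 2.4515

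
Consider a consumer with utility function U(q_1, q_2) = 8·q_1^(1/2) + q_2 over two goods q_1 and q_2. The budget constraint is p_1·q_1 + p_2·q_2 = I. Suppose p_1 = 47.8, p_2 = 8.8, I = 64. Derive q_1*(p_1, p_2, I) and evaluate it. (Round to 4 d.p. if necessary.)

Utility is quasi-linear in q_2; the FOC for q_1 is 4/√q_1 = p_1/p_2.
Solve: √q_1 = 4·p_2/p_1, so q_1*(p_1,p_2) = (4·p_2/p_1)², and q_2* = (I − p_1·q_1*)/p_2.
Plugging in: q_1* = (4·8.8/47.8)² = 0.5423.

q_1* = 0.5423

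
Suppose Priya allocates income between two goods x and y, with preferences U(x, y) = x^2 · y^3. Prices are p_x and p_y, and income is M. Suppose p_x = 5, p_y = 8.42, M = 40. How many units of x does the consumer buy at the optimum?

x* = 3.2

Tangency: MRS = (2/3)·y/x = p_x/p_y.
Rearranging, p_y·y = (3/2)·p_x·x. Substituting into the budget gives p_x·x·(1 + (3/2)) = M.
Demand: x*(p_x,p_y,M) = 0.4·M/p_x and y* = 0.6·M/p_y.
At p_x=5, p_y=8.42, M=40: x* = 0.4·40/5 = 3.2.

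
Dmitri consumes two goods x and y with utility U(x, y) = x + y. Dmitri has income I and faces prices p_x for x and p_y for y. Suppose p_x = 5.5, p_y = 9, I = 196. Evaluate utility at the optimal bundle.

Perfect substitutes: compare marginal utility per dollar. 1/p_x vs 1/p_y → 0.1818 vs 0.1111.
x gives more utility per dollar, so spend all income on x: x* = I/p_x, y* = 0.
Numerically: x* = 35.6364, y* = 0.
Utility at the optimum: U(35.6364, 0) = 35.6364.

V = 35.6364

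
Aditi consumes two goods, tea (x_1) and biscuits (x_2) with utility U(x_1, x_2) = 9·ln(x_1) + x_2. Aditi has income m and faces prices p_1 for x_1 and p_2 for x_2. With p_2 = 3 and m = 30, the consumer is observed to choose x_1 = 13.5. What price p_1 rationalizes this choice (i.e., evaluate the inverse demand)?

p_1 = 2

Set MRS = p_1/p_2: (9/x_1)/1 = p_1/p_2.
So x_1*(p_1,p_2) = 9·p_2/p_1, independent of income; and x_2* = (m − 9·p_2)/p_2.
Set x_1* = 13.5 in the demand function and solve for p_1: p_1 = 2.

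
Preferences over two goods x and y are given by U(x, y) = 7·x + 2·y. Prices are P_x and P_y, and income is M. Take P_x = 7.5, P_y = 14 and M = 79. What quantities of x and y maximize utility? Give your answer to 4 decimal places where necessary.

Linear utility — the consumer picks whichever good has higher MU/price: 7/7.5 = 0.9333 vs 2/14 = 0.1429.
x gives more utility per dollar, so spend all income on x: x* = M/P_x, y* = 0.
Numerically: x* = 10.5333, y* = 0.

x* = 10.5333, y* = 0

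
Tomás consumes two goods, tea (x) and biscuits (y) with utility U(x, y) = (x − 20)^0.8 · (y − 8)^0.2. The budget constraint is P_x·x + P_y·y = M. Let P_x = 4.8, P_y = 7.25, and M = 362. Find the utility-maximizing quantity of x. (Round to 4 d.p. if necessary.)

This is Cobb-Douglas in (x−20, y−8): tangency gives 0.8·P_y·(y−8) = 0.2·P_x·(x−20).
Substituting into the budget: x* = 20 + 0.8·(M − 20·P_x − 8·P_y)/P_x, and y* = 8 + 0.2·(…)/P_y.
Discretionary income = 362 − 20·4.8 − 8·7.25 = 208; x* = 20 + 0.8·208/4.8 = 54.6667.

x* = 54.6667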